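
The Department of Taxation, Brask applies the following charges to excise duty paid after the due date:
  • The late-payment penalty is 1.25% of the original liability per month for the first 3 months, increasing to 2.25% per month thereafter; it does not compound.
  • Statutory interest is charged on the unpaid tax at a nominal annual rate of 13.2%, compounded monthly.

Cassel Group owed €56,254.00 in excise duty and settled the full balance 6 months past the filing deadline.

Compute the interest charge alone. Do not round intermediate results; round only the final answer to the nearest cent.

Interest (13.2%/yr ÷ 12 = 1.1%/month): €56,254.00 × ((1 + 0.011)^6 − 1) = €3,816.3749…

€3,816.37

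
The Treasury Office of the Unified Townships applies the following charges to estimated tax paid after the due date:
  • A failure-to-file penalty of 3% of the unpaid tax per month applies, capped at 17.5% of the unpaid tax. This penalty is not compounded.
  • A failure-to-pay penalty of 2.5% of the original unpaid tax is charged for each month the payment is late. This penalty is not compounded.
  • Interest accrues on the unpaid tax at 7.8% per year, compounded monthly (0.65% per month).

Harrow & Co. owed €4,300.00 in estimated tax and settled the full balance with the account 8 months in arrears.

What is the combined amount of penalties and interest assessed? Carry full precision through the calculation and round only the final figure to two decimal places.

Failure-to-file: 8 × 3% × €4,300.00 = €1,032.00, capped at 17.5% × €4,300.00 = €752.50
Failure-to-pay penalty = 2.5% × €4,300.00 × 8 mo = €860.00
Interest: €4,300.00 × ((1 + 0.0065)^8 − 1) = €4,300.00 × 0.0531985… = €228.7536…
Penalties + interest = €1,612.5000 + €228.7536… = €1,841.25

€1,841.25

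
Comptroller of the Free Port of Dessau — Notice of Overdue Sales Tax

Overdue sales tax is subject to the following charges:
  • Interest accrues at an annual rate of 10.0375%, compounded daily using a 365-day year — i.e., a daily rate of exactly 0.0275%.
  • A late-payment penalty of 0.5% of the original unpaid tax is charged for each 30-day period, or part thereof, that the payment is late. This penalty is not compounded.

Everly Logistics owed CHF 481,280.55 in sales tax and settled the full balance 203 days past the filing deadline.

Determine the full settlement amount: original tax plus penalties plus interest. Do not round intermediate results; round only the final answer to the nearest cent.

Penalty periods: ⌈203/30⌉ = 7; penalty = 7 × 0.5% × CHF 481,280.55 = CHF 16,844.82…
Interest: CHF 481,280.55 × ((1 + 0.000275)^203 − 1) = CHF 481,280.55 × 0.05740451… = CHF 27,627.6718…
Total = CHF 481,280.55 + CHF 16,844.8193… + CHF 27,627.6718… = CHF 525,753.04

CHF 525,753.04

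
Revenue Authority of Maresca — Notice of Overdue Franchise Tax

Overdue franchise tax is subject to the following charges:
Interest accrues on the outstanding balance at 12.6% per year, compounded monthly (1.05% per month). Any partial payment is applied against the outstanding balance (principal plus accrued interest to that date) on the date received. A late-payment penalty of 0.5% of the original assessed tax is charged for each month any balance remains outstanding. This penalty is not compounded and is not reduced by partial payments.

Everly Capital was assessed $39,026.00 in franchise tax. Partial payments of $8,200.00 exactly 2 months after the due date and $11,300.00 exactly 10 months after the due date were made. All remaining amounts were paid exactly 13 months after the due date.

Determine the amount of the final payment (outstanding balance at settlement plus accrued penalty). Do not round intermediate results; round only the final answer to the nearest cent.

$26,380.49

Balance at month 2: $39,026.0000 × (1 + 0.0105)^2 = $39,849.8486…
After $8,200.00 payment: $39,849.8486… − $8,200.00 = $31,649.8486…
Balance at month 10: $31,649.8486… × (1 + 0.0105)^8 = $34,408.2179…
After $11,300.00 payment: $34,408.2179… − $11,300.00 = $23,108.2179…
Balance at month 13: $23,108.2179… × (1 + 0.0105)^3 = $23,843.7966…
Penalty: 13 × 0.5% × $39,026.00 = $2,536.69
Final settlement = outstanding balance + penalty = $23,843.7966… + $2,536.69 = $26,380.49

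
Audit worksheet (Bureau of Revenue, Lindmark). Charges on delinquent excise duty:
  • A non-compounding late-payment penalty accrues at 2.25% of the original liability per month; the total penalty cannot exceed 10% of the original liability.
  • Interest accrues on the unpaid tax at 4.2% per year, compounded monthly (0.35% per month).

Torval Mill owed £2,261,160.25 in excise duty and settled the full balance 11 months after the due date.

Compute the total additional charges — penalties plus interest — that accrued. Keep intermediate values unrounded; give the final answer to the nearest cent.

Penalty (uncapped): 11 × 2.25% × £2,261,160.25 = £559,637.16…; cap = 10% × £2,261,160.25 = £226,116.03… → penalty = £226,116.03…
Interest: £2,261,160.25 × ((1 + 0.0035)^11 − 1) = £2,261,160.25 × 0.0391809… = £88,594.2352…
Penalties + interest = £226,116.0250 + £88,594.2352… = £314,710.26

£314,710.26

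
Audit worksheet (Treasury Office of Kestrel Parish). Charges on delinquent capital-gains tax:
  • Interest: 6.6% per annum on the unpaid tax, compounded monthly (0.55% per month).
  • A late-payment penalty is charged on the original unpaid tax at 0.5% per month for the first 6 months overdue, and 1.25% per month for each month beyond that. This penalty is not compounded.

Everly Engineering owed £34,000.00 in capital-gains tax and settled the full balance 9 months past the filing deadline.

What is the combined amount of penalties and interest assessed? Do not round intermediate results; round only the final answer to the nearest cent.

£4,015.51

Penalty, months 1–6: 6 × 0.5% × £34,000.00 = £1,020.00
Penalty, months 7–9: 3 × 1.25% × £34,000.00 = £1,275.00
Interest: £34,000.00 × ((1 + 0.0055)^9 − 1) = £34,000.00 × 0.0506031… = £1,720.5051…
Penalties + interest = £2,295.0000 + £1,720.5051… = £4,015.51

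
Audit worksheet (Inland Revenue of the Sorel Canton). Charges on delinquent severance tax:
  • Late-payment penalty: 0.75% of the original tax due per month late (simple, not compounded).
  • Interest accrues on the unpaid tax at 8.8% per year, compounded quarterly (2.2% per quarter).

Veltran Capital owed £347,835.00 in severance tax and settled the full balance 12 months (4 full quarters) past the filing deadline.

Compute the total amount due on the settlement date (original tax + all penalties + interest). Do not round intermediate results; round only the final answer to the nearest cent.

£410,774.64

Late-payment penalty = 0.75% × £347,835.00 × 12 mo = £31,305.15
Interest: £347,835.00 × ((1 + 0.022)^4 − 1) = £347,835.00 × 0.0909468… = £31,634.4893…
Total = £347,835.00 + £31,305.1500 + £31,634.4893… = £410,774.64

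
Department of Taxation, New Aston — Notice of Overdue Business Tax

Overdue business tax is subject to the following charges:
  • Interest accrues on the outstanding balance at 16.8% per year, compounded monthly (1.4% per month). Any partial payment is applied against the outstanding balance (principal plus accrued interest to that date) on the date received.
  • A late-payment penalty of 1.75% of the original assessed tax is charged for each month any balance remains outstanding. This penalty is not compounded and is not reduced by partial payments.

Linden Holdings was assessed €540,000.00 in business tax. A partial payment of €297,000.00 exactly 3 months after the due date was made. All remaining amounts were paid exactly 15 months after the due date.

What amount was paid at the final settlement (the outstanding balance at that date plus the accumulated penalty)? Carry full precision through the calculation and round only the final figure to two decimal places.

€456,043.55

Balance at month 3: €540,000.0000 × (1 + 0.014)^3 = €562,999.0018…
After €297,000.00 payment: €562,999.0018… − €297,000.00 = €265,999.0018…
Balance at month 15: €265,999.0018… × (1 + 0.014)^12 = €314,293.5488…
Penalty: 15 × 1.75% × €540,000.00 = €141,750.00
Final settlement = outstanding balance + penalty = €314,293.5488… + €141,750.00 = €456,043.55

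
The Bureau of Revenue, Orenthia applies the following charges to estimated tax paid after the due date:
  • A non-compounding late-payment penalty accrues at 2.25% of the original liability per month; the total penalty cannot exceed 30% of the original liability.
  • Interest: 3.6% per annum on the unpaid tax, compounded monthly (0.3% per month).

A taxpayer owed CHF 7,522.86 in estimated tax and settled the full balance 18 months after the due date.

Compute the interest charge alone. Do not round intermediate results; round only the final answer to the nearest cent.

CHF 416.76

Interest: CHF 7,522.86 × ((1 + 0.003)^18 − 1) = CHF 7,522.86 × 0.0553993… = CHF 416.7610…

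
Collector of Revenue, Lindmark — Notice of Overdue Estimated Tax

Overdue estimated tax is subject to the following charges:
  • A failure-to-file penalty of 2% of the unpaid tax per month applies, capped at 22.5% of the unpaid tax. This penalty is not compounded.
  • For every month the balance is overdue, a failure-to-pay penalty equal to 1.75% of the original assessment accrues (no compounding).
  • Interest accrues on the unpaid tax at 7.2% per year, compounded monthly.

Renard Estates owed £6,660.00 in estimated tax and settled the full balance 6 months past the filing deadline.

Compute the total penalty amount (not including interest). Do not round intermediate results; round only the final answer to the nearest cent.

Failure-to-file: 6 × 2% × £6,660.00 = £799.20 (under the 22.5% cap)
Failure-to-pay penalty: 6 × 1.75% × £6,660.00 = £699.30
Total penalty = £799.20 + £699.30 = £1,498.50

£1,498.50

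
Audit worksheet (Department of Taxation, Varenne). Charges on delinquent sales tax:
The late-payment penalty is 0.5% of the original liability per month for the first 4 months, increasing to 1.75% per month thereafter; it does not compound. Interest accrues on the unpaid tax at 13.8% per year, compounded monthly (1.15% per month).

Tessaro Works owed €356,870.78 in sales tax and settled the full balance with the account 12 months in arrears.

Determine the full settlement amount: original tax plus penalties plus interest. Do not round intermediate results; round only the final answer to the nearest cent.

€466,455.77

Penalty, months 1–4: 4 × 0.5% × €356,870.78 = €7,137.42…
Penalty, months 5–12: 8 × 1.75% × €356,870.78 = €49,961.91…
Interest: €356,870.78 × ((1 + 0.0115)^12 − 1) = €356,870.78 × 0.1470719… = €52,485.6678…
Total = €356,870.78 + €57,099.3248 + €52,485.6678… = €466,455.77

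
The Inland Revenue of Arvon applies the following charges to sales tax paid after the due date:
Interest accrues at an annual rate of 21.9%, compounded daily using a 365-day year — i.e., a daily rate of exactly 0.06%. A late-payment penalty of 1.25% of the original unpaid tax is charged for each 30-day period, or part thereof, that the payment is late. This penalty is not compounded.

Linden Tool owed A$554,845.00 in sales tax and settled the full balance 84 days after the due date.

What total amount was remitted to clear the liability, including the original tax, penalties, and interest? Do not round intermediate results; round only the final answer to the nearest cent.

Penalty periods: ⌈84/30⌉ = 3; penalty = 3 × 1.25% × A$554,845.00 = A$20,806.69…
Interest: A$554,845.00 × ((1 + 0.0006)^84 − 1) = A$554,845.00 × 0.05167579… = A$28,672.0558…
Total = A$554,845.00 + A$20,806.6875 + A$28,672.0558… = A$604,323.74

A$604,323.74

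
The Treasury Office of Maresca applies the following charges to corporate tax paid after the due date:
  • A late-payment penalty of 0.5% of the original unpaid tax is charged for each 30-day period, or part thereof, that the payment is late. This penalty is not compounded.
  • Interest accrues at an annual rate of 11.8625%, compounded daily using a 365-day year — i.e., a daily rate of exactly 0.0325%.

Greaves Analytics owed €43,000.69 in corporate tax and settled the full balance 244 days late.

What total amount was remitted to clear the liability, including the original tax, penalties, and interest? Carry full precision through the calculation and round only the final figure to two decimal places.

Penalty periods: ⌈244/30⌉ = 9; penalty = 9 × 0.5% × €43,000.69 = €1,935.03…
Interest: €43,000.69 × ((1 + 0.000325)^244 − 1) = €43,000.69 × 0.08251509… = €3,548.2056…
Total = €43,000.69 + €1,935.0311… + €3,548.2056… = €48,483.93

€48,483.93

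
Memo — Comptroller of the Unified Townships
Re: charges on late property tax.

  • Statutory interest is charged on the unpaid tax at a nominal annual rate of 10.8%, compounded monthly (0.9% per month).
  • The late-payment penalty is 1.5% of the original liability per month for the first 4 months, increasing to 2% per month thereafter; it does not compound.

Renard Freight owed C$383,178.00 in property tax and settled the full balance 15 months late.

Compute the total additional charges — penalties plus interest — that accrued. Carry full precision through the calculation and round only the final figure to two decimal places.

C$162,408.40

Penalty, months 1–4: 4 × 1.5% × C$383,178.00 = C$22,990.68
Penalty, months 5–15: 11 × 2% × C$383,178.00 = C$84,299.16
Interest: C$383,178.00 × ((1 + 0.009)^15 − 1) = C$383,178.00 × 0.1438458… = C$55,118.5577…
Penalties + interest = C$107,289.8400 + C$55,118.5577… = C$162,408.40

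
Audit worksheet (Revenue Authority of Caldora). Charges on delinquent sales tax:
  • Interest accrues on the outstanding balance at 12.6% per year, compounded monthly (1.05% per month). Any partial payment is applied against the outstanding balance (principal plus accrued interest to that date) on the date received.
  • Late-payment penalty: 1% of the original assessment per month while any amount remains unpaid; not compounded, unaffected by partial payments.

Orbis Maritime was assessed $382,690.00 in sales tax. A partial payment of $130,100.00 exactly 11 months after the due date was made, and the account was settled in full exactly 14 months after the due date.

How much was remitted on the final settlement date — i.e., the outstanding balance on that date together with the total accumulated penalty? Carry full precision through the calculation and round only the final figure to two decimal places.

Balance at month 11: $382,690.0000 × (1 + 0.0105)^11 = $429,285.8862…
After $130,100.00 payment: $429,285.8862… − $130,100.00 = $299,185.8862…
Balance at month 14: $299,185.8862… × (1 + 0.0105)^3 = $308,709.5437…
Penalty: 14 × 1% × $382,690.00 = $53,576.60
Final settlement = outstanding balance + penalty = $308,709.5437… + $53,576.60 = $362,286.14

$362,286.14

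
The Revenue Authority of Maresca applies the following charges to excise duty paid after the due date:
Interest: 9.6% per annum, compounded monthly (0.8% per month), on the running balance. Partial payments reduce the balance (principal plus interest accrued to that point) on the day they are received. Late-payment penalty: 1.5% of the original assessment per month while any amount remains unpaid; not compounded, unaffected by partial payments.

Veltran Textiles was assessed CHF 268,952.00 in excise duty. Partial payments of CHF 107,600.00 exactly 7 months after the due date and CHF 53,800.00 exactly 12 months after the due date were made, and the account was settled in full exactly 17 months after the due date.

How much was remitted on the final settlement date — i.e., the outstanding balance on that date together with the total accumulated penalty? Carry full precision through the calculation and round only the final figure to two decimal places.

CHF 204,038.20

Balance at month 7: CHF 268,952.0000 × (1 + 0.008)^7 = CHF 284,379.6419…
After CHF 107,600.00 payment: CHF 284,379.6419… − CHF 107,600.00 = CHF 176,779.6419…
Balance at month 12: CHF 176,779.6419… × (1 + 0.008)^5 = CHF 183,964.8752…
After CHF 53,800.00 payment: CHF 183,964.8752… − CHF 53,800.00 = CHF 130,164.8752…
Balance at month 17: CHF 130,164.8752… × (1 + 0.008)^5 = CHF 135,455.4449…
Penalty: 17 × 1.5% × CHF 268,952.00 = CHF 68,582.76
Final settlement = outstanding balance + penalty = CHF 135,455.4449… + CHF 68,582.76 = CHF 204,038.20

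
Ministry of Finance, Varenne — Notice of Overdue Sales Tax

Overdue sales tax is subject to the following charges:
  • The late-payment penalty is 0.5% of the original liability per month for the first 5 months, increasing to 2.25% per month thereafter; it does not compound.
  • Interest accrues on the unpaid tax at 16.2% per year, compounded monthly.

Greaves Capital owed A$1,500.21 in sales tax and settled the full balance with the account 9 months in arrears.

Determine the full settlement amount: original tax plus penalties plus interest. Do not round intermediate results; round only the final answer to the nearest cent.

Penalty, months 1–5: 5 × 0.5% × A$1,500.21 = A$37.51…
Penalty, months 6–9: 4 × 2.25% × A$1,500.21 = A$135.02…
Interest (16.2%/yr ÷ 12 = 1.35%/month): A$1,500.21 × ((1 + 0.0135)^9 − 1) = A$192.4348…
Total = A$1,500.21 + A$172.5242… + A$192.4348… = A$1,865.17

A$1,865.17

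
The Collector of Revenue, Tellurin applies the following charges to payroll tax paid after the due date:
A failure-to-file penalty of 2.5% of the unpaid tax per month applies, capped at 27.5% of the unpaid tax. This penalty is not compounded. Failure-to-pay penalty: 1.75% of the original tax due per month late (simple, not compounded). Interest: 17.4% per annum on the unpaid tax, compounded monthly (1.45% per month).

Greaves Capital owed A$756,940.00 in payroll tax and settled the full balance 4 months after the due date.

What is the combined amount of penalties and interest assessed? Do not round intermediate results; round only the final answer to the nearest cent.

Failure-to-file: 4 × 2.5% × A$756,940.00 = A$75,694.00 (under the 27.5% cap)
Failure-to-pay penalty: 4 × 1.75% × A$756,940.00 = A$52,985.80
Interest: A$756,940.00 × ((1 + 0.0145)^4 − 1) = A$756,940.00 × 0.0592737… = A$44,866.6638…
Penalties + interest = A$128,679.8000 + A$44,866.6638… = A$173,546.46

A$173,546.46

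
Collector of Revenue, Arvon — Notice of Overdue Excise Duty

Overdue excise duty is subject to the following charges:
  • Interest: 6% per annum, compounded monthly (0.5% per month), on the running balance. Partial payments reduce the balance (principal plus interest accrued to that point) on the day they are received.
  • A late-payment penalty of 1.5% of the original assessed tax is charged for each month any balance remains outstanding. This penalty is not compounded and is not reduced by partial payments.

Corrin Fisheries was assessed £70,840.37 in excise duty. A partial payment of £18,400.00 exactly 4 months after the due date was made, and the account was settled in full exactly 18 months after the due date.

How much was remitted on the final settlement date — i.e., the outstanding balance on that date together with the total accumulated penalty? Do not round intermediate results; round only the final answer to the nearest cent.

£76,890.52

Balance at month 4: £70,840.3700 × (1 + 0.005)^4 = £72,267.8389…
After £18,400.00 payment: £72,267.8389… − £18,400.00 = £53,867.8389…
Balance at month 18: £53,867.8389… × (1 + 0.005)^14 = £57,763.6220…
Penalty: 18 × 1.5% × £70,840.37 = £19,126.90…
Final settlement = outstanding balance + penalty = £57,763.6220… + £19,126.90… = £76,890.52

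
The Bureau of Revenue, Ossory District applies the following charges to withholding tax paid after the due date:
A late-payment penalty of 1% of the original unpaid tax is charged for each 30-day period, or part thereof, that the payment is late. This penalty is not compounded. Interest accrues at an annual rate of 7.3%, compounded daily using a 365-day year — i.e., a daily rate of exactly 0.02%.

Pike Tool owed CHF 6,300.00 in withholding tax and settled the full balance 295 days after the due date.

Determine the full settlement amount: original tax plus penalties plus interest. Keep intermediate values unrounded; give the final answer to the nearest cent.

Penalty periods: ⌈295/30⌉ = 10; penalty = 10 × 1% × CHF 6,300.00 = CHF 630.00
Interest: CHF 6,300.00 × ((1 + 0.0002)^295 − 1) = CHF 6,300.00 × 0.06076898… = CHF 382.8446…
Total = CHF 6,300.00 + CHF 630.0000 + CHF 382.8446… = CHF 7,312.84

CHF 7,312.84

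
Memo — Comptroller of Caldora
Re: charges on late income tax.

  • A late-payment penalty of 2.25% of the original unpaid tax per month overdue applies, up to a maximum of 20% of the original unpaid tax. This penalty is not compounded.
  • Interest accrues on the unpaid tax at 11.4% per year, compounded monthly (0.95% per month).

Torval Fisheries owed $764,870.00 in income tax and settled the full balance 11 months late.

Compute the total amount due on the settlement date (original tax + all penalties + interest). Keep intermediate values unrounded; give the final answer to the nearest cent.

$1,001,679.83

Penalty (uncapped): 11 × 2.25% × $764,870.00 = $189,305.33…; cap = 20% × $764,870.00 = $152,974.00 → penalty = $152,974.00
Interest: $764,870.00 × ((1 + 0.0095)^11 − 1) = $764,870.00 × 0.1096079… = $83,835.8257…
Total = $764,870.00 + $152,974.0000 + $83,835.8257… = $1,001,679.83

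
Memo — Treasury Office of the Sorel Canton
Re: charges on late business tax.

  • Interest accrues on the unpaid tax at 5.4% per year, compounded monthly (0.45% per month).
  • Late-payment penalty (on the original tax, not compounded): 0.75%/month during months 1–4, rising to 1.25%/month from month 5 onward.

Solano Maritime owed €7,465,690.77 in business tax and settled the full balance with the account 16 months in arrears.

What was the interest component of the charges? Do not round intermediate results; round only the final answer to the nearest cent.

Interest: €7,465,690.77 × ((1 + 0.0045)^16 − 1) = €7,465,690.77 × 0.0744818… = €556,057.9706…

€556,057.97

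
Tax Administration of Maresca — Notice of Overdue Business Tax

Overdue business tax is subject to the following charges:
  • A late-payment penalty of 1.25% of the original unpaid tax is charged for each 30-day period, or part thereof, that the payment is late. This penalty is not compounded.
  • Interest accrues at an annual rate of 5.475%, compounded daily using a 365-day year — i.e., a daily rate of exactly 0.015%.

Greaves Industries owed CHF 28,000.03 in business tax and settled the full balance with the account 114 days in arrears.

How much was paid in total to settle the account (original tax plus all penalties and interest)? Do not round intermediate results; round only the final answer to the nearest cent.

CHF 29,882.91

Penalty periods: ⌈114/30⌉ = 4; penalty = 4 × 1.25% × CHF 28,000.03 = CHF 1,400.00…
Interest: CHF 28,000.03 × ((1 + 0.00015)^114 − 1) = CHF 28,000.03 × 0.01724574… = CHF 482.8812…
Total = CHF 28,000.03 + CHF 1,400.0015 + CHF 482.8812… = CHF 29,882.91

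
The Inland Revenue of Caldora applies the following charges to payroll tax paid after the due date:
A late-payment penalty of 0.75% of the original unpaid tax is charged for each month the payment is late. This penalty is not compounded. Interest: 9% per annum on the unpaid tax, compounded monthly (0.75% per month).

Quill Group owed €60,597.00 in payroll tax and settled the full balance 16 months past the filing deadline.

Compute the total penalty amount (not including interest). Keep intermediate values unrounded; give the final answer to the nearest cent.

€7,271.64

Late-payment penalty: 16 × 0.75% × €60,597.00 = €7,271.64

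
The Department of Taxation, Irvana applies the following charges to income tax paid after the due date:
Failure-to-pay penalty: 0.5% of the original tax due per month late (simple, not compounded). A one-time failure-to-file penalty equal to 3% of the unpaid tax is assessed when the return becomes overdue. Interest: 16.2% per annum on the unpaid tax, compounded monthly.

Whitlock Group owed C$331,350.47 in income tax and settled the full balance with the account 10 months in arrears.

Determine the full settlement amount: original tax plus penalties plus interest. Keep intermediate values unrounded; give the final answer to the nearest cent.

C$405,408.49

Failure-to-file penalty: 3% × C$331,350.47 = C$9,940.51…
Failure-to-pay penalty = 0.5% × C$331,350.47 × 10 mo = C$16,567.52…
Interest (16.2%/yr ÷ 12 = 1.35%/month): C$331,350.47 × ((1 + 0.0135)^10 − 1) = C$47,549.9802…
Total = C$331,350.47 + C$26,508.0376 + C$47,549.9802… = C$405,408.49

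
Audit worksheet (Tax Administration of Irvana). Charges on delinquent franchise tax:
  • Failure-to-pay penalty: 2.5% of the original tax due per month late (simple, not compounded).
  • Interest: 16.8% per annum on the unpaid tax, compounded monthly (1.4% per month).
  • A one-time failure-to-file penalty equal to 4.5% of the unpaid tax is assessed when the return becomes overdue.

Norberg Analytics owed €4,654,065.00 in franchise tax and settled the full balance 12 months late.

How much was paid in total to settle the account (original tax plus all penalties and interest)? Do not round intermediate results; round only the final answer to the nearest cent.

€7,104,705.41

Failure-to-file penalty: 4.5% × €4,654,065.00 = €209,432.93…
Failure-to-pay penalty = 2.5% × €4,654,065.00 × 12 mo = €1,396,219.50
Interest: €4,654,065.00 × ((1 + 0.014)^12 − 1) = €4,654,065.00 × 0.1815591… = €844,987.9873…
Total = €4,654,065.00 + €1,605,652.4250 + €844,987.9873… = €7,104,705.41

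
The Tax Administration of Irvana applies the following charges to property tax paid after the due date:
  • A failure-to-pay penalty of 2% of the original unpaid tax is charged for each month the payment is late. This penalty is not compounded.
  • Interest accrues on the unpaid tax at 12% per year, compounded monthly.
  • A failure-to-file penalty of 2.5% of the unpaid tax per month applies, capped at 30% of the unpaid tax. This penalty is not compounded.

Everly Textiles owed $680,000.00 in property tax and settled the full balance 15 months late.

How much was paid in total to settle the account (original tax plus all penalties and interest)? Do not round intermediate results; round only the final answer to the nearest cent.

Failure-to-file: 15 × 2.5% × $680,000.00 = $255,000.00, capped at 30% × $680,000.00 = $204,000.00
Failure-to-pay penalty: 15 × 2% × $680,000.00 = $204,000.00
Interest (12%/yr ÷ 12 = 1%/month): $680,000.00 × ((1 + 0.01)^15 − 1) = $109,458.8897…
Total = $680,000.00 + $408,000.0000 + $109,458.8897… = $1,197,458.89

$1,197,458.89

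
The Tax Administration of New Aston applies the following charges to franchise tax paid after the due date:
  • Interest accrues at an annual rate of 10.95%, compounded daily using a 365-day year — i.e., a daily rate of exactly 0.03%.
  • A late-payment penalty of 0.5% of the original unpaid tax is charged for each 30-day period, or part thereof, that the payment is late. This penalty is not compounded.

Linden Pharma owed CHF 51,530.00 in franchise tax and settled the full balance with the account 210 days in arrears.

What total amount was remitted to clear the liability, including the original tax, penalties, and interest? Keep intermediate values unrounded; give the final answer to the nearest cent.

Penalty periods: ⌈210/30⌉ = 7; penalty = 7 × 0.5% × CHF 51,530.00 = CHF 1,803.55
Interest: CHF 51,530.00 × ((1 + 0.0003)^210 − 1) = CHF 51,530.00 × 0.06501678… = CHF 3,350.3145…
Total = CHF 51,530.00 + CHF 1,803.5500 + CHF 3,350.3145… = CHF 56,683.86

CHF 56,683.86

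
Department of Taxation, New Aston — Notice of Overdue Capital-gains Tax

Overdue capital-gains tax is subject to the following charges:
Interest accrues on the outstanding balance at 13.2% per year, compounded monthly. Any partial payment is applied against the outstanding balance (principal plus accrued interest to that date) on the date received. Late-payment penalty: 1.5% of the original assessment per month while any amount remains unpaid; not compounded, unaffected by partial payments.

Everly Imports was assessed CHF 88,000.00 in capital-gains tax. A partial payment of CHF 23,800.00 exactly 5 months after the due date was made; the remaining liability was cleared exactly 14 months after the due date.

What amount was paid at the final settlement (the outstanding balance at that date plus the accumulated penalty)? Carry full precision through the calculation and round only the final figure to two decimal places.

Monthly rate = 13.2% ÷ 12 = 1.1%
Balance at month 5: CHF 88,000.0000 × (1 + 0.011)^5 = CHF 92,947.6577…
After CHF 23,800.00 payment: CHF 92,947.6577… − CHF 23,800.00 = CHF 69,147.6577…
Balance at month 14: CHF 69,147.6577… × (1 + 0.011)^9 = CHF 76,302.3430…
Penalty: 14 × 1.5% × CHF 88,000.00 = CHF 18,480.00
Final settlement = outstanding balance + penalty = CHF 76,302.3430… + CHF 18,480.00 = CHF 94,782.34

CHF 94,782.34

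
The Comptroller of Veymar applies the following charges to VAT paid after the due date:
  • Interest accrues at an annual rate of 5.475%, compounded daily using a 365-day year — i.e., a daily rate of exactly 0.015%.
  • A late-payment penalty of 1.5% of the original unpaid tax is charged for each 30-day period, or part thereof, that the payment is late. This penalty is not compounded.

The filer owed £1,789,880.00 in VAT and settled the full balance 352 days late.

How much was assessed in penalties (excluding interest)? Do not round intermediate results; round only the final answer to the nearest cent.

£322,178.40

Penalty periods: ⌈352/30⌉ = 12; penalty = 12 × 1.5% × £1,789,880.00 = £322,178.40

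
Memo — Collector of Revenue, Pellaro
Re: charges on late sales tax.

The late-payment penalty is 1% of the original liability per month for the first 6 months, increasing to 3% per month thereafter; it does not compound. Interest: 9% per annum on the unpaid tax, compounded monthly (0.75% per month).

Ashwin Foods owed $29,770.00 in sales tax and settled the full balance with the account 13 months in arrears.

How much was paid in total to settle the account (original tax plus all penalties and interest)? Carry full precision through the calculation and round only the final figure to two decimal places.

$40,844.75

Penalty, months 1–6: 6 × 1% × $29,770.00 = $1,786.20
Penalty, months 7–13: 7 × 3% × $29,770.00 = $6,251.70
Interest: $29,770.00 × ((1 + 0.0075)^13 − 1) = $29,770.00 × 0.1020104… = $3,036.8511…
Total = $29,770.00 + $8,037.9000 + $3,036.8511… = $40,844.75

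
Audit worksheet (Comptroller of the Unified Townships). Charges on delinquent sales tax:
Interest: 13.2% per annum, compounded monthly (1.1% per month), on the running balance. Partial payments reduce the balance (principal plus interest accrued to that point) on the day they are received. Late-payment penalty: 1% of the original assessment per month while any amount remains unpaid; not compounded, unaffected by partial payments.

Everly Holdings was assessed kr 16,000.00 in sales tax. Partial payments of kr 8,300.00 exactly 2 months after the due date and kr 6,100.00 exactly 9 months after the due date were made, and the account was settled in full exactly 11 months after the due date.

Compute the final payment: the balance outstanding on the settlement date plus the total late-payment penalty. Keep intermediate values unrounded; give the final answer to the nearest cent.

kr 4,412.34

Balance at month 2: kr 16,000.0000 × (1 + 0.011)^2 = kr 16,353.9360
After kr 8,300.00 payment: kr 16,353.9360 − kr 8,300.00 = kr 8,053.9360
Balance at month 9: kr 8,053.9360 × (1 + 0.011)^7 = kr 8,694.9335…
After kr 6,100.00 payment: kr 8,694.9335… − kr 6,100.00 = kr 2,594.9335…
Balance at month 11: kr 2,594.9335… × (1 + 0.011)^2 = kr 2,652.3360…
Penalty: 11 × 1% × kr 16,000.00 = kr 1,760.00
Final settlement = outstanding balance + penalty = kr 2,652.3360… + kr 1,760.00 = kr 4,412.34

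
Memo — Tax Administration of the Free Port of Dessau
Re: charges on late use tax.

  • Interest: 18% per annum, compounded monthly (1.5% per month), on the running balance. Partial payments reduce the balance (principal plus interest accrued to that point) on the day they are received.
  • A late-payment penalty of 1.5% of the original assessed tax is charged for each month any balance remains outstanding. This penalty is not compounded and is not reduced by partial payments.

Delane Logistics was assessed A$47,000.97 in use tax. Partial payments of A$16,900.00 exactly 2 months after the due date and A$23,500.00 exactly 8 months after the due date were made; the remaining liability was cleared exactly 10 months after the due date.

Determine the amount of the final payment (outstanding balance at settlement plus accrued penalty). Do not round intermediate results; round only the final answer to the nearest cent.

A$18,348.68

Balance at month 2: A$47,000.9700 × (1 + 0.015)^2 = A$48,421.5743…
After A$16,900.00 payment: A$48,421.5743… − A$16,900.00 = A$31,521.5743…
Balance at month 8: A$31,521.5743… × (1 + 0.015)^6 = A$34,467.0531…
After A$23,500.00 payment: A$34,467.0531… − A$23,500.00 = A$10,967.0531…
Balance at month 10: A$10,967.0531… × (1 + 0.015)^2 = A$11,298.5323…
Penalty: 10 × 1.5% × A$47,000.97 = A$7,050.15…
Final settlement = outstanding balance + penalty = A$11,298.5323… + A$7,050.15… = A$18,348.68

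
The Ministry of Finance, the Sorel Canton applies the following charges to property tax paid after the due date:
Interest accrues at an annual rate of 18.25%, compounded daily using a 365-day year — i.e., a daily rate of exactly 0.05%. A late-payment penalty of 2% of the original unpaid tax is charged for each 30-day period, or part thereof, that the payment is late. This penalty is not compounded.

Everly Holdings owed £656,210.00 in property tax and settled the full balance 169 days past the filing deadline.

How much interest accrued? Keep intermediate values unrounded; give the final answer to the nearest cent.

Interest: £656,210.00 × ((1 + 0.0005)^169 − 1) = £656,210.00 × 0.08814986… = £57,844.8226…

£57,844.82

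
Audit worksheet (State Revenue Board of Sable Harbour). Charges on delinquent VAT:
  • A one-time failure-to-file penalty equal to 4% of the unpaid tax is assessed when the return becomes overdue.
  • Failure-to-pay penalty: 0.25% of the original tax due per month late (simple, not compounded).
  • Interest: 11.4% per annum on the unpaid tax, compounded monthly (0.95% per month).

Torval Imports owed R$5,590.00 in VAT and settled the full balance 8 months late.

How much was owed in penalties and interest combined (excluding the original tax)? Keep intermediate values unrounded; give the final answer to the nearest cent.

R$774.64

Failure-to-file penalty: 4% × R$5,590.00 = R$223.60
Failure-to-pay penalty = 0.25% × R$5,590.00 × 8 mo = R$111.80
Interest: R$5,590.00 × ((1 + 0.0095)^8 − 1) = R$5,590.00 × 0.0785756… = R$439.2375…
Penalties + interest = R$335.4000 + R$439.2375… = R$774.64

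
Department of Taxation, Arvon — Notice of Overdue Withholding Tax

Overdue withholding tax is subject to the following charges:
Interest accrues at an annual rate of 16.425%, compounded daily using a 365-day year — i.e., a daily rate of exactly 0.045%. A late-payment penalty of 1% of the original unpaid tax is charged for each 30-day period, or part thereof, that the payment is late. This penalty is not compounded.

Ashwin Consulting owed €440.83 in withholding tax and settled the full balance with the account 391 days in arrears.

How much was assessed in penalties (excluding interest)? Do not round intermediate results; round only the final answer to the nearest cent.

€61.72

Penalty periods: ⌈391/30⌉ = 14; penalty = 14 × 1% × €440.83 = €61.72…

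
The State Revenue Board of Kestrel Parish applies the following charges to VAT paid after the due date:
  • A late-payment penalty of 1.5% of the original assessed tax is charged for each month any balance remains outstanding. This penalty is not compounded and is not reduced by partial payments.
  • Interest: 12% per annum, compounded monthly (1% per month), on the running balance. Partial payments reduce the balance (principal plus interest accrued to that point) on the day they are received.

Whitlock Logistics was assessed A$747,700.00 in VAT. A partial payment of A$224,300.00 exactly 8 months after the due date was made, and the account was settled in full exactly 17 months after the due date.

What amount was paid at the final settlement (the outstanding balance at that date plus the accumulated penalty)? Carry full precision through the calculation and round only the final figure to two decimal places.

A$830,854.32

Balance at month 8: A$747,700.0000 × (1 + 0.01)^8 = A$809,651.9588…
After A$224,300.00 payment: A$809,651.9588… − A$224,300.00 = A$585,351.9588…
Balance at month 17: A$585,351.9588… × (1 + 0.01)^9 = A$640,190.8167…
Penalty: 17 × 1.5% × A$747,700.00 = A$190,663.50
Final settlement = outstanding balance + penalty = A$640,190.8167… + A$190,663.50 = A$830,854.32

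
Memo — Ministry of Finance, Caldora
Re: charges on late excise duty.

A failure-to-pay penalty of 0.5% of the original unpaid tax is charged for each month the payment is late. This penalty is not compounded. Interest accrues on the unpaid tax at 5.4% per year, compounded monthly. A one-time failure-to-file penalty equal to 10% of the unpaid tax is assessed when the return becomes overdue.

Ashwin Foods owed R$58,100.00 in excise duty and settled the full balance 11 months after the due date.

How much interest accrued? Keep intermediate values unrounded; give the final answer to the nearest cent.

Interest (5.4%/yr ÷ 12 = 0.45%/month): R$58,100.00 × ((1 + 0.0045)^11 − 1) = R$2,941.5404…

R$2,941.54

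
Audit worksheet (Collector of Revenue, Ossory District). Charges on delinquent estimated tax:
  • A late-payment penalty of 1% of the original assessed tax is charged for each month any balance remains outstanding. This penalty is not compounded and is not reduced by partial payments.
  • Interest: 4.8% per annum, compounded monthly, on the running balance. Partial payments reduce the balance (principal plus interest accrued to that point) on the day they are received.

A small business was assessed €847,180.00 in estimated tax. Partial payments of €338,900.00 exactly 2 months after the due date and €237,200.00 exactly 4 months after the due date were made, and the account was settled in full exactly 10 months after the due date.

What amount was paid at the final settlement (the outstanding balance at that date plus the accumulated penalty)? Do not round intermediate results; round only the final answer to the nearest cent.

Monthly rate = 4.8% ÷ 12 = 0.4%
Balance at month 2: €847,180.0000 × (1 + 0.004)^2 = €853,970.9949…
After €338,900.00 payment: €853,970.9949… − €338,900.00 = €515,070.9949…
Balance at month 4: €515,070.9949… × (1 + 0.004)^2 = €519,199.8040…
After €237,200.00 payment: €519,199.8040… − €237,200.00 = €281,999.8040…
Balance at month 10: €281,999.8040… × (1 + 0.004)^6 = €288,835.8413…
Penalty: 10 × 1% × €847,180.00 = €84,718.00
Final settlement = outstanding balance + penalty = €288,835.8413… + €84,718.00 = €373,553.84

€373,553.84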